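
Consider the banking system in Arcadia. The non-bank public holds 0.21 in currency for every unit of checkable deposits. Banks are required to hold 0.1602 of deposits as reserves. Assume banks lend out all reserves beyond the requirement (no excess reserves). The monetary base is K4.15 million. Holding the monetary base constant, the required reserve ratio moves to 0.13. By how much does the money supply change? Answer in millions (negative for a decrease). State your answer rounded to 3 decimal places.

K1.205 million

Initially m₁ = (1 + 0.21) / (0.1602 + 0.21) ≈ 3.26850, so M₁ = 3.26850 × 4.15 ≈ 13.5643 million.
After the change m₂ = (1 + 0.21) / (0.13 + 0.21) ≈ 3.55882, so M₂ = 3.55882 × 4.15 ≈ 14.7691 million.
ΔM = M₂ − M₁ = 14.7691 − 13.5643 = 1.2048 million.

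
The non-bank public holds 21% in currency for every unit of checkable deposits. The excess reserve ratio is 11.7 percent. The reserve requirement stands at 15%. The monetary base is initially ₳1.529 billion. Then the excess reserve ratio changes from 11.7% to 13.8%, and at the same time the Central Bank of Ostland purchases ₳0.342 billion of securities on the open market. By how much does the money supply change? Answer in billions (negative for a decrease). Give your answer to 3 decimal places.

₳0.667 billion

Before: m₁ = (1 + 0.21) / (0.15 + 0.117 + 0.21) ≈ 2.53669, MB₁ = 1.529, so M₁ = 2.53669 × 1.529 ≈ 3.8786 billion.
After: m₂ = (1 + 0.21) / (0.15 + 0.138 + 0.21) ≈ 2.42972, MB₂ = 1.529 + 0.342 = 1.871, so M₂ = 2.42972 × 1.871 ≈ 4.546 billion.
ΔM = M₂ − M₁ = 4.546 − 3.8786 = 0.6674 billion.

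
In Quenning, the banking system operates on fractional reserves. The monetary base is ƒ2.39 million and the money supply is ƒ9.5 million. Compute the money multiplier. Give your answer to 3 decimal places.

The money multiplier is m = M / MB = 9.5 / 2.39 ≈ 3.97490.

3.975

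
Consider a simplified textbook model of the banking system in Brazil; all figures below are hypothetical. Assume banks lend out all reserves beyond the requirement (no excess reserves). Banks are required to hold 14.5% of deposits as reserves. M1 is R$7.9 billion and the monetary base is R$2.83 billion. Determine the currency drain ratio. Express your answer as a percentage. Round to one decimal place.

Using m = M/MB = 7.9/2.83 ≈ 2.791519. From m = (1 + c)/(c + rr + e), rearranging gives 1 + c = m·(c + rr + e), so c·(1 − m) = m·(rr + e) − 1.
Hence c = [m·(rr + e) − 1]/(1 − m) = [2.791519 × (0.145 + 0) − 1] / (1 − 2.791519) ≈ 0.332249.

33.2%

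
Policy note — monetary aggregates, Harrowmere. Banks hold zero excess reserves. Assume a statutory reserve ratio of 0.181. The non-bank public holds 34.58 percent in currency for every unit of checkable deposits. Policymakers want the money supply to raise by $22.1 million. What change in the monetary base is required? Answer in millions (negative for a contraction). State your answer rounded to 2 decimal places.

The money multiplier is m = (1 + c) / (rr + c) = (1 + 0.3458) / (0.181 + 0.3458) ≈ 2.55467.
ΔMB = ΔM / m = (+22.1) / 2.55467 ≈ 8.6508 million.

$8.65 million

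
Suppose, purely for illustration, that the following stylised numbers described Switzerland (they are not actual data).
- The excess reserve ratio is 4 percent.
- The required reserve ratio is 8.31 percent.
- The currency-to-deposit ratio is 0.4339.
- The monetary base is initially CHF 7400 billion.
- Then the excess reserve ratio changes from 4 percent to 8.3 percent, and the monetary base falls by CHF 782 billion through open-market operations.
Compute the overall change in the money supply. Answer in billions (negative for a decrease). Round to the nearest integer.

Before: m₁ = (1 + 0.4339) / (0.0831 + 0.04 + 0.4339) ≈ 2.57433, MB₁ = 7400, so M₁ = 2.57433 × 7400 = 19050.042 billion.
After: m₂ = (1 + 0.4339) / (0.0831 + 0.083 + 0.4339) ≈ 2.38983, MB₂ = 7400 − 782 = 6618, so M₂ = 2.38983 × 6618 ≈ 15815.8949 billion.
ΔM = M₂ − M₁ = 15815.8949 − 19050.042 = -3234.1471 billion.

-3234 billion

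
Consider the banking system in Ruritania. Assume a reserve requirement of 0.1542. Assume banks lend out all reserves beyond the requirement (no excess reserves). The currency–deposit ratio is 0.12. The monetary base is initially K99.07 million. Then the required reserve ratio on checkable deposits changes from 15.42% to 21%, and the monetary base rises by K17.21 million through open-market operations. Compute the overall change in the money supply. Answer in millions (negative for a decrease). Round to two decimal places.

Before: m₁ = (1 + 0.12) / (0.1542 + 0.12) ≈ 4.084610, MB₁ = 99.07, so M₁ = 4.084610 × 99.07 ≈ 404.6623 million.
After: m₂ = (1 + 0.12) / (0.21 + 0.12) ≈ 3.393939, MB₂ = 99.07 + 17.21 = 116.28, so M₂ = 3.393939 × 116.28 ≈ 394.6472 million.
ΔM = M₂ − M₁ = 394.6472 − 404.6623 = -10.0151 million.

-10.02 million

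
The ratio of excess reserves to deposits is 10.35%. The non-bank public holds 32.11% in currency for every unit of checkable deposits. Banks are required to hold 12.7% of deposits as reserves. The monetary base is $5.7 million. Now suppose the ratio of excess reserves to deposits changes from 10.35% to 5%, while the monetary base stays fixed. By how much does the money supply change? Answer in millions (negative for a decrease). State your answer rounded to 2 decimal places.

Initially m₁ = (1 + 0.3211) / (0.127 + 0.1035 + 0.3211) ≈ 2.3950, so M₁ = 2.3950 × 5.7 = 13.6515 million.
After the change m₂ = (1 + 0.3211) / (0.127 + 0.05 + 0.3211) ≈ 2.6523, so M₂ = 2.6523 × 5.7 ≈ 15.1181 million.
ΔM = M₂ − M₁ = 15.1181 − 13.6515 = 1.4666 million.

$1.47 million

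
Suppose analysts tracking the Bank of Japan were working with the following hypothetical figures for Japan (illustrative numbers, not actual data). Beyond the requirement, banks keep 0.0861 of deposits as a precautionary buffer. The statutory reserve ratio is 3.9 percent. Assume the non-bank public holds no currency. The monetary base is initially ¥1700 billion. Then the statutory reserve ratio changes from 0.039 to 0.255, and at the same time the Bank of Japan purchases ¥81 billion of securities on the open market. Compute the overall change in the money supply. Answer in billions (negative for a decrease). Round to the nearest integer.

Before: m₁ = 1 / (0.039 + 0.0861) ≈ 7.99361, MB₁ = 1700, so M₁ = 7.99361 × 1700 = 13589.137 billion.
After: m₂ = 1 / (0.255 + 0.0861) ≈ 2.93169, MB₂ = 1700 + 81 = 1781, so M₂ = 2.93169 × 1781 ≈ 5221.3399 billion.
ΔM = M₂ − M₁ = 5221.3399 − 13589.137 = -8367.7971 billion.

-8368 billion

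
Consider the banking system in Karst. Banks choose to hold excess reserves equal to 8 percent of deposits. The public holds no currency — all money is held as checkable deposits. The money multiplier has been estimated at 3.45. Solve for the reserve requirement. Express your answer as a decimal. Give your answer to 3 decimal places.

0.210

Using m = 3.45. Since m = (1 + c)/(c + rr + e), the denominator satisfies c + rr + e = (1 + c)/m = (1 + 0) / 3.45 ≈ 0.289855.
With c = 0 and e = 0.08, the reserve requirement is 0.289855 − 0 − 0.08 = 0.209855.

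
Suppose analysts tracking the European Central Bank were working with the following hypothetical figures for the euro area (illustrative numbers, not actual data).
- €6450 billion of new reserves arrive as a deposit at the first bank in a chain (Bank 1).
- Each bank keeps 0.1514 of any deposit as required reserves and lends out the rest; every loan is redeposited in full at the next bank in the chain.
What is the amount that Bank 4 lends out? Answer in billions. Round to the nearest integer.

€3345 billion

Each bank lends a fraction (1 − rr) = 0.8486 of the deposit it receives, so Bank 4 receives 6450·0.8486^3 and lends 6450·0.8486^4 ≈ 3344.8129 billion.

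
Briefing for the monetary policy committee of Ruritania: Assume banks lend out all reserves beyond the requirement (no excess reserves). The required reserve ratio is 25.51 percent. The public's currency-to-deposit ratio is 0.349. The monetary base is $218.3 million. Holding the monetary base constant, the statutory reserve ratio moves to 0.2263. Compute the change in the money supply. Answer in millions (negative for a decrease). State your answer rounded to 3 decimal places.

Initially m₁ = (1 + 0.349) / (0.2551 + 0.349) ≈ 2.2330740, so M₁ = 2.2330740 × 218.3 ≈ 487.4801 million.
After the change m₂ = (1 + 0.349) / (0.2263 + 0.349) ≈ 2.3448635, so M₂ = 2.3448635 × 218.3 ≈ 511.8837 million.
ΔM = M₂ − M₁ = 511.8837 − 487.4801 = 24.4036 million.

$24.404 million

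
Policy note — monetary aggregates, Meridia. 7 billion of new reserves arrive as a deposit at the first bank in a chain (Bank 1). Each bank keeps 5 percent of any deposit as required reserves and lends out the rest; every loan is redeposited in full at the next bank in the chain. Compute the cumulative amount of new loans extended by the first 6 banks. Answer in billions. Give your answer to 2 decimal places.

Bank i lends (1 − rr)^i of the original deposit: Bank 1 lends 7·0.9500 = 6.6500, Bank 2 lends 7·0.9500² = 6.3175, and so on.
Summing a geometric series: total = 7·[0.9500·(1 − 0.9500^6) / (1 − 0.9500)] ≈ 35.2328 billion.

35.23 billion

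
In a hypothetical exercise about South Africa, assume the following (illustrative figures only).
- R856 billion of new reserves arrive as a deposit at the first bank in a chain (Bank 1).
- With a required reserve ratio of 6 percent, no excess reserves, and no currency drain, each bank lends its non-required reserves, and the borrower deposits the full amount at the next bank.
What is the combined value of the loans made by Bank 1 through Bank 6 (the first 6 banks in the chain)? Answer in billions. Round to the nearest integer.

R4159 billion

Bank i lends (1 − rr)^i of the original deposit: Bank 1 lends 856·0.9400 = 804.6400, Bank 2 lends 856·0.9400² = 756.3616, and so on.
Summing a geometric series: total = 856·[0.9400·(1 − 0.9400^6) / (1 − 0.9400)] ≈ 4159.0530 billion.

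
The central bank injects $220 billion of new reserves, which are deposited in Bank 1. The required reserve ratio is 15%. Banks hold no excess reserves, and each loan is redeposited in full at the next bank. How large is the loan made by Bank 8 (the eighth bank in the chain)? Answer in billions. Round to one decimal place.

$59.9 billion

Each bank lends a fraction (1 − rr) = 0.8500 of the deposit it receives, so Bank 8 receives 220·0.8500^7 and lends 220·0.8500^8 ≈ 59.9479 billion.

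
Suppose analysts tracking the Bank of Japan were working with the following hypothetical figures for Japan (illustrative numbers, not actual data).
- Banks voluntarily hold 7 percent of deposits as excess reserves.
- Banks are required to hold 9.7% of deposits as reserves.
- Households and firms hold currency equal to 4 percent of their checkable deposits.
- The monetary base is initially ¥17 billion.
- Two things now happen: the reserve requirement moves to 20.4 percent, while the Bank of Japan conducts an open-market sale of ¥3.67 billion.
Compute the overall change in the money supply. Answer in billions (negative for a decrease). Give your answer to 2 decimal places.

Before: m₁ = (1 + 0.04) / (0.097 + 0.07 + 0.04) ≈ 5.02415, MB₁ = 17, so M₁ = 5.02415 × 17 ≈ 85.4106 billion.
After: m₂ = (1 + 0.04) / (0.204 + 0.07 + 0.04) ≈ 3.31210, MB₂ = 17 − 3.67 = 13.33, so M₂ = 3.31210 × 13.33 ≈ 44.1503 billion.
ΔM = M₂ − M₁ = 44.1503 − 85.4106 = -41.2603 billion.

-41.26 billion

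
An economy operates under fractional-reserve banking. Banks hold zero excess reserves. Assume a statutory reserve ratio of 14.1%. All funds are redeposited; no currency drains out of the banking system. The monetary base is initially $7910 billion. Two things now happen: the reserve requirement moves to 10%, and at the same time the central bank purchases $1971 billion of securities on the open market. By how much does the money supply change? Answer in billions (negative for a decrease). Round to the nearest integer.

$42711 billion

Before: m₁ = 1 / (0.141) ≈ 7.09220, MB₁ = 7910, so M₁ = 7.09220 × 7910 = 56099.302 billion.
After: m₂ = 1 / (0.1) = 10, MB₂ = 7910 + 1971 = 9881, so M₂ = 10 × 9881 = 98810 billion.
ΔM = M₂ − M₁ = 98810 − 56099.302 = 42710.698 billion.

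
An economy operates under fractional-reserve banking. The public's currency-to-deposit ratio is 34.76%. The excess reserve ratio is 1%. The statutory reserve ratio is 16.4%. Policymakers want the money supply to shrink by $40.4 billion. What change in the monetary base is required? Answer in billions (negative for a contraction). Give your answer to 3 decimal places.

The money multiplier is m = (1 + c) / (rr + e + c) = (1 + 0.3476) / (0.164 + 0.01 + 0.3476) ≈ 2.583589.
ΔMB = ΔM / m = (−40.4) / 2.583589 ≈ -15.6372 billion.

-15.637 billion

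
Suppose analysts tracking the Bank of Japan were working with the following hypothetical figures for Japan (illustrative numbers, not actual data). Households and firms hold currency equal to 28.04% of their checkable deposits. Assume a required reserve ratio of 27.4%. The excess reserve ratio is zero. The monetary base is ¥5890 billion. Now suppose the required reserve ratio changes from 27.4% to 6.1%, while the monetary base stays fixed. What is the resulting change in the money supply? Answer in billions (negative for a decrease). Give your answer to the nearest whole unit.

Initially m₁ = (1 + 0.2804) / (0.274 + 0.2804) ≈ 2.30952, so M₁ = 2.30952 × 5890 = 13603.0728 billion.
After the change m₂ = (1 + 0.2804) / (0.061 + 0.2804) ≈ 3.75044, so M₂ = 3.75044 × 5890 = 22090.0916 billion.
ΔM = M₂ − M₁ = 22090.0916 − 13603.0728 = 8487.0188 billion.

¥8487 billion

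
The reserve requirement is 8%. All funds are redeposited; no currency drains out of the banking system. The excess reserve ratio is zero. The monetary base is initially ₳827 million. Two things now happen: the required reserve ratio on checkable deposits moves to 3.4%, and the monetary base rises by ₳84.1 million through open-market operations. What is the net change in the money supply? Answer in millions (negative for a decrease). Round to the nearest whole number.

₳16460 million

Before: m₁ = 1 / (0.08) = 12.5, MB₁ = 827, so M₁ = 12.5 × 827 = 10337.5 million.
After: m₂ = 1 / (0.034) ≈ 29.4118, MB₂ = 827 + 84.1 = 911.1, so M₂ = 29.4118 × 911.1 ≈ 26797.091 million.
ΔM = M₂ − M₁ = 26797.091 − 10337.5 = 16459.591 million.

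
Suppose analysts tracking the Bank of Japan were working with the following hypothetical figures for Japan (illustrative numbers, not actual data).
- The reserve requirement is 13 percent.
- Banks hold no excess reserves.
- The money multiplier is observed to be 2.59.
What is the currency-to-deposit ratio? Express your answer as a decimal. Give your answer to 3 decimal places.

Using m = 2.59. From m = (1 + c)/(c + rr + e), rearranging gives 1 + c = m·(c + rr + e), so c·(1 − m) = m·(rr + e) − 1.
Hence c = [m·(rr + e) − 1]/(1 − m) = [2.59 × (0.13 + 0) − 1] / (1 − 2.59) ≈ 0.417170.

0.417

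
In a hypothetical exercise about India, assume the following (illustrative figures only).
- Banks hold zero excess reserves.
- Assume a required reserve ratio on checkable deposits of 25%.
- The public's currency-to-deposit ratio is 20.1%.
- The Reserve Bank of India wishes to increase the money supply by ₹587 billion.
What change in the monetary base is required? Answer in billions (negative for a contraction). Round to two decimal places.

₹220.43 billion

The money multiplier is m = (1 + c) / (rr + c) = (1 + 0.201) / (0.25 + 0.201) ≈ 2.662971.
ΔMB = ΔM / m = (+587) / 2.662971 ≈ 220.4305 billion.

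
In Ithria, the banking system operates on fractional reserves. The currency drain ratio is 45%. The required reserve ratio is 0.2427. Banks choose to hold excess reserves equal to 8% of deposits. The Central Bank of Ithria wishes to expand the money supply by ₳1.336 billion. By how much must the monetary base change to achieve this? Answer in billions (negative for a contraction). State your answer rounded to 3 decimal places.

The money multiplier is m = (1 + c) / (rr + e + c) = (1 + 0.45) / (0.2427 + 0.08 + 0.45) ≈ 1.87654.
ΔMB = ΔM / m = (+1.336) / 1.87654 ≈ 0.7119 billion.

₳0.712 billion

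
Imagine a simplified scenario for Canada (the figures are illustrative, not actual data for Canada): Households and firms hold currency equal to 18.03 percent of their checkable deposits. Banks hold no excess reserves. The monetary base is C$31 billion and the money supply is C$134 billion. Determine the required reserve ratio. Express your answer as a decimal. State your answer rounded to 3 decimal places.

0.093

Using m = M/MB = 134/31 ≈ 4.322581. Since m = (1 + c)/(c + rr + e), the denominator satisfies c + rr + e = (1 + c)/m = (1 + 0.1803) / 4.322581 ≈ 0.273054.
With c = 0.1803 and e = 0, the required reserve ratio is 0.273054 − 0.1803 − 0 = 0.092754.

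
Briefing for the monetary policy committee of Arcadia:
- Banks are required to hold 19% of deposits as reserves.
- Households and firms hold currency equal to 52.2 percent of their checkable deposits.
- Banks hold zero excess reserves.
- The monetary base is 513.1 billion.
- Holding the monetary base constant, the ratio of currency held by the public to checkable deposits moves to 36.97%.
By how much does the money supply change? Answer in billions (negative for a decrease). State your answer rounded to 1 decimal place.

158.8 billion

Initially m₁ = (1 + 0.522) / (0.19 + 0.522) ≈ 2.13764, so M₁ = 2.13764 × 513.1 ≈ 1096.8231 billion.
After the change m₂ = (1 + 0.3697) / (0.19 + 0.3697) ≈ 2.44720, so M₂ = 2.44720 × 513.1 ≈ 1255.6583 billion.
ΔM = M₂ − M₁ = 1255.6583 − 1096.8231 = 158.8352 billion.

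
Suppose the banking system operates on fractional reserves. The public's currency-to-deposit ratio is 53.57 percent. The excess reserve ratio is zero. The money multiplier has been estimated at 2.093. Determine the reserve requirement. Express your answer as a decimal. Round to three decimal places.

Using m = 2.093. Since m = (1 + c)/(c + rr + e), the denominator satisfies c + rr + e = (1 + c)/m = (1 + 0.5357) / 2.093 ≈ 0.733731.
With c = 0.5357 and e = 0, the reserve requirement is 0.733731 − 0.5357 − 0 = 0.198031.

0.198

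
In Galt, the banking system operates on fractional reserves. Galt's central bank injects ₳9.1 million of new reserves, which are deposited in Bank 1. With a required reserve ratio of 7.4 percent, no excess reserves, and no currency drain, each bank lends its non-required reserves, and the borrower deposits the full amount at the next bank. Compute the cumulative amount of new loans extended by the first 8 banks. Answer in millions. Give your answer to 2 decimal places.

₳52.31 million

Bank i lends (1 − rr)^i of the original deposit: Bank 1 lends 9.1·0.9260 = 8.4266, Bank 2 lends 9.1·0.9260² ≈ 7.8030, and so on.
Summing a geometric series: total = 9.1·[0.9260·(1 − 0.9260^8) / (1 − 0.9260)] ≈ 52.3116 million.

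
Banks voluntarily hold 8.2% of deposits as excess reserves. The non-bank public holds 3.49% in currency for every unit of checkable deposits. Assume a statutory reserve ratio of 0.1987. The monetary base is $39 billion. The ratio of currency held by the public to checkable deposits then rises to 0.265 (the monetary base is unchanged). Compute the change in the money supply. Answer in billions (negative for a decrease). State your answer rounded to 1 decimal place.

-37.5 billion

Initially m₁ = (1 + 0.0349) / (0.1987 + 0.082 + 0.0349) ≈ 3.2792, so M₁ = 3.2792 × 39 = 127.8888 billion.
After the change m₂ = (1 + 0.265) / (0.1987 + 0.082 + 0.265) ≈ 2.3181, so M₂ = 2.3181 × 39 = 90.4059 billion.
ΔM = M₂ − M₁ = 90.4059 − 127.8888 = -37.4829 billion.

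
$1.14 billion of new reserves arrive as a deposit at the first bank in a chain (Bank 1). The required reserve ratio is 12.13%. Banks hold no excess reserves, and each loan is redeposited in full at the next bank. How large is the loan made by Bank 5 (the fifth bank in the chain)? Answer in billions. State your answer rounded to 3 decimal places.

Each bank lends a fraction (1 − rr) = 0.8787 of the deposit it receives, so Bank 5 receives 1.14·0.8787^4 and lends 1.14·0.8787^5 ≈ 0.5972 billion.

$0.597 billion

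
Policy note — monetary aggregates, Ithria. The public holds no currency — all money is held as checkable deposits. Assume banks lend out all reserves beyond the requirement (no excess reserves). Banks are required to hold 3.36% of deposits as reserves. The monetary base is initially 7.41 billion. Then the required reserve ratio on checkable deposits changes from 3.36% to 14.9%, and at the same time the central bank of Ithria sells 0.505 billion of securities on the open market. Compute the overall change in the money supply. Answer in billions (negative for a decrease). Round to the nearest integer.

Before: m₁ = 1 / (0.0336) ≈ 29.7619, MB₁ = 7.41, so M₁ = 29.7619 × 7.41 ≈ 220.5357 billion.
After: m₂ = 1 / (0.149) ≈ 6.7114, MB₂ = 7.41 − 0.505 = 6.905, so M₂ = 6.7114 × 6.905 ≈ 46.3422 billion.
ΔM = M₂ − M₁ = 46.3422 − 220.5357 = -174.1935 billion.

-174 billion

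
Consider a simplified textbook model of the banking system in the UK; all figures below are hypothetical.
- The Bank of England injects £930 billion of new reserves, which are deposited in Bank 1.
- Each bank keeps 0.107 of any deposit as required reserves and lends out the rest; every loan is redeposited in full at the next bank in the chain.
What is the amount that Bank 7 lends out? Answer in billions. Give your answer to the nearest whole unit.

Each bank lends a fraction (1 − rr) = 0.8930 of the deposit it receives, so Bank 7 receives 930·0.8930^6 and lends 930·0.8930^7 ≈ 421.1562 billion.

£421 billion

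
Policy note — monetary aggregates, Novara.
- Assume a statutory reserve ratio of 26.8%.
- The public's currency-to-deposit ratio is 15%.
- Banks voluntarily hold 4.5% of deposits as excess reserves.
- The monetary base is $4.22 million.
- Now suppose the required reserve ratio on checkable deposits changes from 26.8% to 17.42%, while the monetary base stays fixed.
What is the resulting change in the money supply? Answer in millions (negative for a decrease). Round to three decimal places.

$2.663 million

Initially m₁ = (1 + 0.15) / (0.268 + 0.045 + 0.15) ≈ 2.48380, so M₁ = 2.48380 × 4.22 ≈ 10.4816 million.
After the change m₂ = (1 + 0.15) / (0.1742 + 0.045 + 0.15) ≈ 3.11484, so M₂ = 3.11484 × 4.22 ≈ 13.1446 million.
ΔM = M₂ − M₁ = 13.1446 − 10.4816 = 2.663 million.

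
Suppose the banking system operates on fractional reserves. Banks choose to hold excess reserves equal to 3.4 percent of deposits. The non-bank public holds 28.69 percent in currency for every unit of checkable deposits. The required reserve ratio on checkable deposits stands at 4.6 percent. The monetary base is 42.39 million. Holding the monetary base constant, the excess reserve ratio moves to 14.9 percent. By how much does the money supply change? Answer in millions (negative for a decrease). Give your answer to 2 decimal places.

Initially m₁ = (1 + 0.2869) / (0.046 + 0.034 + 0.2869) ≈ 3.50750, so M₁ = 3.50750 × 42.39 ≈ 148.6829 million.
After the change m₂ = (1 + 0.2869) / (0.046 + 0.149 + 0.2869) ≈ 2.67047, so M₂ = 2.67047 × 42.39 ≈ 113.2012 million.
ΔM = M₂ − M₁ = 113.2012 − 148.6829 = -35.4817 million.

-35.48 million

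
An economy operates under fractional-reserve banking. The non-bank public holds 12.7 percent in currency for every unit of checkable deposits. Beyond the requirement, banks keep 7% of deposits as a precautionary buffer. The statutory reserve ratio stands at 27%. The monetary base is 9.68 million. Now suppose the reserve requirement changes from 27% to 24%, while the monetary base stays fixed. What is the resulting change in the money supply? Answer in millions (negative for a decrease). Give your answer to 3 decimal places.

Initially m₁ = (1 + 0.127) / (0.27 + 0.07 + 0.127) ≈ 2.41328, so M₁ = 2.41328 × 9.68 ≈ 23.3606 million.
After the change m₂ = (1 + 0.127) / (0.24 + 0.07 + 0.127) ≈ 2.57895, so M₂ = 2.57895 × 9.68 ≈ 24.9642 million.
ΔM = M₂ − M₁ = 24.9642 − 23.3606 = 1.6036 million.

1.604 million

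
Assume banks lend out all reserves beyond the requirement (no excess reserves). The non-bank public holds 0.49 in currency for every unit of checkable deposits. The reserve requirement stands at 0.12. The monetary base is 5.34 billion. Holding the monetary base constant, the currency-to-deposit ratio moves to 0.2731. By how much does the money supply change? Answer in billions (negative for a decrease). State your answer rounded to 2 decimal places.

4.25 billion

Initially m₁ = (1 + 0.49) / (0.12 + 0.49) ≈ 2.4426, so M₁ = 2.4426 × 5.34 ≈ 13.0435 billion.
After the change m₂ = (1 + 0.2731) / (0.12 + 0.2731) ≈ 3.2386, so M₂ = 3.2386 × 5.34 ≈ 17.2941 billion.
ΔM = M₂ − M₁ = 17.2941 − 13.0435 = 4.2506 billion.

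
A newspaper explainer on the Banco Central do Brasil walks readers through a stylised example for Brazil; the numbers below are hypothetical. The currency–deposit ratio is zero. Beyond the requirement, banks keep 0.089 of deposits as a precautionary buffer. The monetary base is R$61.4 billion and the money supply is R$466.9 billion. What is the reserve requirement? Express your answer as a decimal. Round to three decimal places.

Using m = M/MB = 466.9/61.4 ≈ 7.604235. Since m = (1 + c)/(c + rr + e), the denominator satisfies c + rr + e = (1 + c)/m = (1 + 0) / 7.604235 ≈ 0.131506.
With c = 0 and e = 0.089, the reserve requirement is 0.131506 − 0 − 0.089 = 0.042506.

0.043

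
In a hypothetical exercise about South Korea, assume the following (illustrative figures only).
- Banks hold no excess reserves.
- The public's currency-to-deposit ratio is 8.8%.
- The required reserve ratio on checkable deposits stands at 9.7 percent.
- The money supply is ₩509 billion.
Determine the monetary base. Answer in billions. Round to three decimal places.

₩86.549 billion

The money multiplier is m = (1 + c) / (rr + c) = (1 + 0.088) / (0.097 + 0.088) ≈ 5.8810811.
MB = M / m = 509 / 5.8810811 ≈ 86.5487 billion.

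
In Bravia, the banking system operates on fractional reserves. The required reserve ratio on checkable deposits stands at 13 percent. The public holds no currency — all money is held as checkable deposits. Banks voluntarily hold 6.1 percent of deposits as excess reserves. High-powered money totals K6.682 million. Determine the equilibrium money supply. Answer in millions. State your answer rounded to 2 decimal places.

K34.98 million

The money multiplier is m = 1 / (rr + e) = 1 / (0.13 + 0.061) ≈ 5.2356.
So M = m × MB = 5.2356 × 6.682 ≈ 34.9843 million.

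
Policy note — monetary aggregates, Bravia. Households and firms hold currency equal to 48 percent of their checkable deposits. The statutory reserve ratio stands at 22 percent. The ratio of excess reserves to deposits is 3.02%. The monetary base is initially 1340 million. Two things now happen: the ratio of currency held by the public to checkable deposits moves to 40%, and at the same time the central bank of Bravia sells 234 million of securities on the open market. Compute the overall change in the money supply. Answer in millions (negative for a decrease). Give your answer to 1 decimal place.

-334.5 million

Before: m₁ = (1 + 0.48) / (0.22 + 0.0302 + 0.48) ≈ 2.026842, MB₁ = 1340, so M₁ = 2.026842 × 1340 ≈ 2715.9683 million.
After: m₂ = (1 + 0.4) / (0.22 + 0.0302 + 0.4) ≈ 2.153184, MB₂ = 1340 − 234 = 1106, so M₂ = 2.153184 × 1106 ≈ 2381.4215 million.
ΔM = M₂ − M₁ = 2381.4215 − 2715.9683 = -334.5468 million.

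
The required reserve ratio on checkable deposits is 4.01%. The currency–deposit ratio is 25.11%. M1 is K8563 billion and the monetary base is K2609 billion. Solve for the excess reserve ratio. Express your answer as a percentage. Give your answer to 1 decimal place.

9.0%

Using m = M/MB = 8563/2609 ≈ 3.282100. Since m = (1 + c)/(c + rr + e), the denominator satisfies c + rr + e = (1 + c)/m = (1 + 0.2511) / 3.282100 ≈ 0.381189.
With c = 0.2511 and rr = 0.0401, the excess reserve ratio is 0.381189 − 0.2511 − 0.0401 = 0.089989.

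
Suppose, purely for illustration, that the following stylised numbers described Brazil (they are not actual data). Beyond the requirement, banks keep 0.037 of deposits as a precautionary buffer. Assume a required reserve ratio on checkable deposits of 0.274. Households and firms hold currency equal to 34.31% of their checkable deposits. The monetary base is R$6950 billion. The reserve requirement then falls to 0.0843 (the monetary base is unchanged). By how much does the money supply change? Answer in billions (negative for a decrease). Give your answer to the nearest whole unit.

R$5829 billion

Initially m₁ = (1 + 0.3431) / (0.274 + 0.037 + 0.3431) ≈ 2.05336, so M₁ = 2.05336 × 6950 = 14270.852 billion.
After the change m₂ = (1 + 0.3431) / (0.0843 + 0.037 + 0.3431) ≈ 2.89212, so M₂ = 2.89212 × 6950 = 20100.234 billion.
ΔM = M₂ − M₁ = 20100.234 − 14270.852 = 5829.382 billion.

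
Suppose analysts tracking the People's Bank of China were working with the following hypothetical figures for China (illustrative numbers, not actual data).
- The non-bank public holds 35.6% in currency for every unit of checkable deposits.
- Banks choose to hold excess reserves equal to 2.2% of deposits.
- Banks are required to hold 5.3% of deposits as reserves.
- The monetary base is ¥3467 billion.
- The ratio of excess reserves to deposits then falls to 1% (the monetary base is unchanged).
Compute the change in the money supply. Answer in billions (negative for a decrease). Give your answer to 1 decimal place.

¥312.4 billion

Initially m₁ = (1 + 0.356) / (0.053 + 0.022 + 0.356) ≈ 3.146172, so M₁ = 3.146172 × 3467 ≈ 10907.7783 billion.
After the change m₂ = (1 + 0.356) / (0.053 + 0.01 + 0.356) ≈ 3.236277, so M₂ = 3.236277 × 3467 ≈ 11220.1724 billion.
ΔM = M₂ − M₁ = 11220.1724 − 10907.7783 = 312.3941 billion.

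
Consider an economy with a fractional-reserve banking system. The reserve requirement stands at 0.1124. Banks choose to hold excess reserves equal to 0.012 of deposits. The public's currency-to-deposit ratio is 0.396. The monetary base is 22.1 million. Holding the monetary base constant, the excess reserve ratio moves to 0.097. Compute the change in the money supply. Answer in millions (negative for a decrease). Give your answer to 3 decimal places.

-8.324 million

Initially m₁ = (1 + 0.396) / (0.1124 + 0.012 + 0.396) ≈ 2.682552, so M₁ = 2.682552 × 22.1 ≈ 59.2844 million.
After the change m₂ = (1 + 0.396) / (0.1124 + 0.097 + 0.396) ≈ 2.305913, so M₂ = 2.305913 × 22.1 ≈ 50.9607 million.
ΔM = M₂ − M₁ = 50.9607 − 59.2844 = -8.3237 million.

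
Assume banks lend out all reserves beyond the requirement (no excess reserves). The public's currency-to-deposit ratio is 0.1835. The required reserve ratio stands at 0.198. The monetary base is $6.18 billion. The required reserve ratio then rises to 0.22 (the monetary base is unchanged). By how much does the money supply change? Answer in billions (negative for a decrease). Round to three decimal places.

-1.045 billion

Initially m₁ = (1 + 0.1835) / (0.198 + 0.1835) ≈ 3.10223, so M₁ = 3.10223 × 6.18 ≈ 19.1718 billion.
After the change m₂ = (1 + 0.1835) / (0.22 + 0.1835) ≈ 2.93309, so M₂ = 2.93309 × 6.18 ≈ 18.1265 billion.
ΔM = M₂ − M₁ = 18.1265 − 19.1718 = -1.0453 billion.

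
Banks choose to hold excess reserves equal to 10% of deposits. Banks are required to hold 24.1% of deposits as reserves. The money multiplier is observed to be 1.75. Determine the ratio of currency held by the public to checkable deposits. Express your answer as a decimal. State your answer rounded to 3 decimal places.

0.538

Using m = 1.75. From m = (1 + c)/(c + rr + e), rearranging gives 1 + c = m·(c + rr + e), so c·(1 − m) = m·(rr + e) − 1.
Hence c = [m·(rr + e) − 1]/(1 − m) = [1.75 × (0.241 + 0.1) − 1] / (1 − 1.75) ≈ 0.537667.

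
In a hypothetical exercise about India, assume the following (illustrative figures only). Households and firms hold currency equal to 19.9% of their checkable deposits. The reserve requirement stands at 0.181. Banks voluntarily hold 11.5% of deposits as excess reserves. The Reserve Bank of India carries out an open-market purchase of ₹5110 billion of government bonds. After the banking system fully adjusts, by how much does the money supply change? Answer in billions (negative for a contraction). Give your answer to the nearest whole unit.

The money multiplier is m = (1 + c) / (rr + e + c) = (1 + 0.199) / (0.181 + 0.115 + 0.199) ≈ 2.42222.
The purchase adds 5110 billion of base, so ΔM = m × ΔMB = 2.42222 × (+5110) = 12377.5442 billion.

₹12378 billion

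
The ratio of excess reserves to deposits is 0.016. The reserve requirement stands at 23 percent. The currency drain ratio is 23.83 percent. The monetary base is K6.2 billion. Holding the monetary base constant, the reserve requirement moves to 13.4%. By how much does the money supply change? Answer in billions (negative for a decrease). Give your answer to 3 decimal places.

K3.919 billion

Initially m₁ = (1 + 0.2383) / (0.23 + 0.016 + 0.2383) ≈ 2.55689, so M₁ = 2.55689 × 6.2 ≈ 15.8527 billion.
After the change m₂ = (1 + 0.2383) / (0.134 + 0.016 + 0.2383) ≈ 3.18903, so M₂ = 3.18903 × 6.2 ≈ 19.772 billion.
ΔM = M₂ − M₁ = 19.772 − 15.8527 = 3.9193 billion.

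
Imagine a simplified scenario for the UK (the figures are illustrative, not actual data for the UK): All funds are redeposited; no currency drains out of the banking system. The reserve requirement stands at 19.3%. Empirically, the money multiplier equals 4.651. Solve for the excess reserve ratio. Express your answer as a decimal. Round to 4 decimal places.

0.0220

Using m = 4.651. Since m = (1 + c)/(c + rr + e), the denominator satisfies c + rr + e = (1 + c)/m = (1 + 0) / 4.651 ≈ 0.215008.
With c = 0 and rr = 0.193, the excess reserve ratio is 0.215008 − 0 − 0.193 = 0.022008.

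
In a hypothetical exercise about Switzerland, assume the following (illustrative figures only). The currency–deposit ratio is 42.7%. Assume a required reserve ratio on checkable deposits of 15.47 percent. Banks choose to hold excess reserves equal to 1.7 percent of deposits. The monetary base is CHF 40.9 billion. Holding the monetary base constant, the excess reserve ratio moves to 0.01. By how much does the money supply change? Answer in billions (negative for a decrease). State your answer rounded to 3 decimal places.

CHF 1.153 billion

Initially m₁ = (1 + 0.427) / (0.1547 + 0.017 + 0.427) ≈ 2.383498, so M₁ = 2.383498 × 40.9 ≈ 97.4851 billion.
After the change m₂ = (1 + 0.427) / (0.1547 + 0.01 + 0.427) ≈ 2.411695, so M₂ = 2.411695 × 40.9 ≈ 98.6383 billion.
ΔM = M₂ − M₁ = 98.6383 − 97.4851 = 1.1532 billion.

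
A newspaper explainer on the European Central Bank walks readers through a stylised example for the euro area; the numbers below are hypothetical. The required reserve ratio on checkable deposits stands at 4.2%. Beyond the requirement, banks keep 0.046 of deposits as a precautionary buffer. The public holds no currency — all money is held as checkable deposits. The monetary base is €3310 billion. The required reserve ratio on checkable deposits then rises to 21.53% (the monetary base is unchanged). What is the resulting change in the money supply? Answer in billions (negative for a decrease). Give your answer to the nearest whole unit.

Initially m₁ = 1 / (0.042 + 0.046) ≈ 11.36364, so M₁ = 11.36364 × 3310 = 37613.6484 billion.
After the change m₂ = 1 / (0.2153 + 0.046) ≈ 3.82702, so M₂ = 3.82702 × 3310 = 12667.4362 billion.
ΔM = M₂ − M₁ = 12667.4362 − 37613.6484 = -24946.2122 billion.

-24946 billion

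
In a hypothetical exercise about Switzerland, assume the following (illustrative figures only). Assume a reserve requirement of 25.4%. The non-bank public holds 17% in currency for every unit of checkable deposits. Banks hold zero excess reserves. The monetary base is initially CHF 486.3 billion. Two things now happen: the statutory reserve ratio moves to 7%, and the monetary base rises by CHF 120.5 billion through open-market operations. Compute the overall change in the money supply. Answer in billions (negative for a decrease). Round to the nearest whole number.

CHF 1616 billion

Before: m₁ = (1 + 0.17) / (0.254 + 0.17) ≈ 2.7594, MB₁ = 486.3, so M₁ = 2.7594 × 486.3 ≈ 1341.8962 billion.
After: m₂ = (1 + 0.17) / (0.07 + 0.17) = 4.8750, MB₂ = 486.3 + 120.5 = 606.8, so M₂ = 4.8750 × 606.8 = 2958.15 billion.
ΔM = M₂ − M₁ = 2958.15 − 1341.8962 = 1616.2538 billion.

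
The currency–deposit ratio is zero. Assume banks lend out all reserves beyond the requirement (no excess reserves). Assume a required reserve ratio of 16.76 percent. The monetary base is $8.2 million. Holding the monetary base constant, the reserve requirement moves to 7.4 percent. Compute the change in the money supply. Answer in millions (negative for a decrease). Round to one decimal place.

Initially m₁ = 1 / (0.1676) ≈ 5.9666, so M₁ = 5.9666 × 8.2 ≈ 48.9261 million.
After the change m₂ = 1 / (0.074) ≈ 13.5135, so M₂ = 13.5135 × 8.2 = 110.8107 million.
ΔM = M₂ − M₁ = 110.8107 − 48.9261 = 61.8846 million.

$61.9 million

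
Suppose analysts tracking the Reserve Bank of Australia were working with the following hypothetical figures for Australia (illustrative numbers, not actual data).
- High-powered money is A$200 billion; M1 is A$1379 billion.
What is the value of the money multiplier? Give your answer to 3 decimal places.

6.895

The money multiplier is m = M / MB = 1379 / 200 = 6.89500.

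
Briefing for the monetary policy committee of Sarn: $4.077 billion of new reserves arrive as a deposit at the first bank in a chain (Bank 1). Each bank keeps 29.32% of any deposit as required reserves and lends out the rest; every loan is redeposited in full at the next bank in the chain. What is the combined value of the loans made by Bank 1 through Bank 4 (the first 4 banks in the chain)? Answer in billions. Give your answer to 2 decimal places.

Bank i lends (1 − rr)^i of the original deposit: Bank 1 lends 4.077·0.7068 ≈ 2.8816, Bank 2 lends 4.077·0.7068² ≈ 2.0367, and so on.
Summing a geometric series: total = 4.077·[0.7068·(1 − 0.7068^4) / (1 − 0.7068)] ≈ 7.3754 billion.

$7.38 billion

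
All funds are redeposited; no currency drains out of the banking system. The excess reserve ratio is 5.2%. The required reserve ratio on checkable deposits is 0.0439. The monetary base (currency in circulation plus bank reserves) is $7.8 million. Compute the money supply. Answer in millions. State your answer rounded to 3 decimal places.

$81.335 million

The money multiplier is m = 1 / (rr + e) = 1 / (0.0439 + 0.052) ≈ 10.42753.
So M = m × MB = 10.42753 × 7.8 ≈ 81.3347 million.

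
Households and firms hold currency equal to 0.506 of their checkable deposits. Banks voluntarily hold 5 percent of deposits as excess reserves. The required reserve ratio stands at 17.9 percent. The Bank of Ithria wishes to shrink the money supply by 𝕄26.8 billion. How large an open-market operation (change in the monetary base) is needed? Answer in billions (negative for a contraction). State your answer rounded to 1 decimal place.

The money multiplier is m = (1 + c) / (rr + e + c) = (1 + 0.506) / (0.179 + 0.05 + 0.506) ≈ 2.0490.
ΔMB = ΔM / m = (−26.8) / 2.0490 ≈ -13.0796 billion.

-13.1 billion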